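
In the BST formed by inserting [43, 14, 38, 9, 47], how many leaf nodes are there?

Tree built from: [43, 14, 38, 9, 47]
Tree (level-order array): [43, 14, 47, 9, 38]
Rule: A leaf has 0 children.
Per-node child counts:
  node 43: 2 child(ren)
  node 14: 2 child(ren)
  node 9: 0 child(ren)
  node 38: 0 child(ren)
  node 47: 0 child(ren)
Matching nodes: [9, 38, 47]
Count of leaf nodes: 3


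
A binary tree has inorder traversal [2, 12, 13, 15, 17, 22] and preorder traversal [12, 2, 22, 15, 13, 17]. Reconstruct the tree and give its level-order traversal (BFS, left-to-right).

Inorder:  [2, 12, 13, 15, 17, 22]
Preorder: [12, 2, 22, 15, 13, 17]
Algorithm: preorder visits root first, so consume preorder in order;
for each root, split the current inorder slice at that value into
left-subtree inorder and right-subtree inorder, then recurse.
Recursive splits:
  root=12; inorder splits into left=[2], right=[13, 15, 17, 22]
  root=2; inorder splits into left=[], right=[]
  root=22; inorder splits into left=[13, 15, 17], right=[]
  root=15; inorder splits into left=[13], right=[17]
  root=13; inorder splits into left=[], right=[]
  root=17; inorder splits into left=[], right=[]
Reconstructed level-order: [12, 2, 22, 15, 13, 17]


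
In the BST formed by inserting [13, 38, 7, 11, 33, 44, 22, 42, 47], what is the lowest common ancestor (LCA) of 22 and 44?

Tree insertion order: [13, 38, 7, 11, 33, 44, 22, 42, 47]
Tree (level-order array): [13, 7, 38, None, 11, 33, 44, None, None, 22, None, 42, 47]
In a BST, the LCA of p=22, q=44 is the first node v on the
root-to-leaf path with p <= v <= q (go left if both < v, right if both > v).
Walk from root:
  at 13: both 22 and 44 > 13, go right
  at 38: 22 <= 38 <= 44, this is the LCA
LCA = 38


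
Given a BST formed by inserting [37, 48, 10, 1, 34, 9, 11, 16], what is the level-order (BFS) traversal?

Tree insertion order: [37, 48, 10, 1, 34, 9, 11, 16]
Tree (level-order array): [37, 10, 48, 1, 34, None, None, None, 9, 11, None, None, None, None, 16]
BFS from the root, enqueuing left then right child of each popped node:
  queue [37] -> pop 37, enqueue [10, 48], visited so far: [37]
  queue [10, 48] -> pop 10, enqueue [1, 34], visited so far: [37, 10]
  queue [48, 1, 34] -> pop 48, enqueue [none], visited so far: [37, 10, 48]
  queue [1, 34] -> pop 1, enqueue [9], visited so far: [37, 10, 48, 1]
  queue [34, 9] -> pop 34, enqueue [11], visited so far: [37, 10, 48, 1, 34]
  queue [9, 11] -> pop 9, enqueue [none], visited so far: [37, 10, 48, 1, 34, 9]
  queue [11] -> pop 11, enqueue [16], visited so far: [37, 10, 48, 1, 34, 9, 11]
  queue [16] -> pop 16, enqueue [none], visited so far: [37, 10, 48, 1, 34, 9, 11, 16]
Result: [37, 10, 48, 1, 34, 9, 11, 16]


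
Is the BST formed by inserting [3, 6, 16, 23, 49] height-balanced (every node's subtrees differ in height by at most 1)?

Tree (level-order array): [3, None, 6, None, 16, None, 23, None, 49]
Definition: a tree is height-balanced if, at every node, |h(left) - h(right)| <= 1 (empty subtree has height -1).
Bottom-up per-node check:
  node 49: h_left=-1, h_right=-1, diff=0 [OK], height=0
  node 23: h_left=-1, h_right=0, diff=1 [OK], height=1
  node 16: h_left=-1, h_right=1, diff=2 [FAIL (|-1-1|=2 > 1)], height=2
  node 6: h_left=-1, h_right=2, diff=3 [FAIL (|-1-2|=3 > 1)], height=3
  node 3: h_left=-1, h_right=3, diff=4 [FAIL (|-1-3|=4 > 1)], height=4
Node 16 violates the condition: |-1 - 1| = 2 > 1.
Result: Not balanced


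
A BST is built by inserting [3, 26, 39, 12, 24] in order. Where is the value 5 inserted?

Starting tree (level order): [3, None, 26, 12, 39, None, 24]
Insertion path: 3 -> 26 -> 12
Result: insert 5 as left child of 12
Final tree (level order): [3, None, 26, 12, 39, 5, 24]


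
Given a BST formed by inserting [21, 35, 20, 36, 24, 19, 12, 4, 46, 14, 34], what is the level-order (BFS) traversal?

Tree insertion order: [21, 35, 20, 36, 24, 19, 12, 4, 46, 14, 34]
Tree (level-order array): [21, 20, 35, 19, None, 24, 36, 12, None, None, 34, None, 46, 4, 14]
BFS from the root, enqueuing left then right child of each popped node:
  queue [21] -> pop 21, enqueue [20, 35], visited so far: [21]
  queue [20, 35] -> pop 20, enqueue [19], visited so far: [21, 20]
  queue [35, 19] -> pop 35, enqueue [24, 36], visited so far: [21, 20, 35]
  queue [19, 24, 36] -> pop 19, enqueue [12], visited so far: [21, 20, 35, 19]
  queue [24, 36, 12] -> pop 24, enqueue [34], visited so far: [21, 20, 35, 19, 24]
  queue [36, 12, 34] -> pop 36, enqueue [46], visited so far: [21, 20, 35, 19, 24, 36]
  queue [12, 34, 46] -> pop 12, enqueue [4, 14], visited so far: [21, 20, 35, 19, 24, 36, 12]
  queue [34, 46, 4, 14] -> pop 34, enqueue [none], visited so far: [21, 20, 35, 19, 24, 36, 12, 34]
  queue [46, 4, 14] -> pop 46, enqueue [none], visited so far: [21, 20, 35, 19, 24, 36, 12, 34, 46]
  queue [4, 14] -> pop 4, enqueue [none], visited so far: [21, 20, 35, 19, 24, 36, 12, 34, 46, 4]
  queue [14] -> pop 14, enqueue [none], visited so far: [21, 20, 35, 19, 24, 36, 12, 34, 46, 4, 14]
Result: [21, 20, 35, 19, 24, 36, 12, 34, 46, 4, 14]


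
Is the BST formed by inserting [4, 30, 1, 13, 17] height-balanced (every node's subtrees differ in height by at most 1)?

Tree (level-order array): [4, 1, 30, None, None, 13, None, None, 17]
Definition: a tree is height-balanced if, at every node, |h(left) - h(right)| <= 1 (empty subtree has height -1).
Bottom-up per-node check:
  node 1: h_left=-1, h_right=-1, diff=0 [OK], height=0
  node 17: h_left=-1, h_right=-1, diff=0 [OK], height=0
  node 13: h_left=-1, h_right=0, diff=1 [OK], height=1
  node 30: h_left=1, h_right=-1, diff=2 [FAIL (|1--1|=2 > 1)], height=2
  node 4: h_left=0, h_right=2, diff=2 [FAIL (|0-2|=2 > 1)], height=3
Node 30 violates the condition: |1 - -1| = 2 > 1.
Result: Not balanced


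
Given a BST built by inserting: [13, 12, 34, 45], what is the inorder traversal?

Tree insertion order: [13, 12, 34, 45]
Tree (level-order array): [13, 12, 34, None, None, None, 45]
Inorder traversal: [12, 13, 34, 45]


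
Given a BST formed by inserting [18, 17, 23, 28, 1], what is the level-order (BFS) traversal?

Tree insertion order: [18, 17, 23, 28, 1]
Tree (level-order array): [18, 17, 23, 1, None, None, 28]
BFS from the root, enqueuing left then right child of each popped node:
  queue [18] -> pop 18, enqueue [17, 23], visited so far: [18]
  queue [17, 23] -> pop 17, enqueue [1], visited so far: [18, 17]
  queue [23, 1] -> pop 23, enqueue [28], visited so far: [18, 17, 23]
  queue [1, 28] -> pop 1, enqueue [none], visited so far: [18, 17, 23, 1]
  queue [28] -> pop 28, enqueue [none], visited so far: [18, 17, 23, 1, 28]
Result: [18, 17, 23, 1, 28]


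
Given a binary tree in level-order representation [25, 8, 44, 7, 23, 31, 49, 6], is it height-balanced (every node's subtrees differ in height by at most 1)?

Tree (level-order array): [25, 8, 44, 7, 23, 31, 49, 6]
Definition: a tree is height-balanced if, at every node, |h(left) - h(right)| <= 1 (empty subtree has height -1).
Bottom-up per-node check:
  node 6: h_left=-1, h_right=-1, diff=0 [OK], height=0
  node 7: h_left=0, h_right=-1, diff=1 [OK], height=1
  node 23: h_left=-1, h_right=-1, diff=0 [OK], height=0
  node 8: h_left=1, h_right=0, diff=1 [OK], height=2
  node 31: h_left=-1, h_right=-1, diff=0 [OK], height=0
  node 49: h_left=-1, h_right=-1, diff=0 [OK], height=0
  node 44: h_left=0, h_right=0, diff=0 [OK], height=1
  node 25: h_left=2, h_right=1, diff=1 [OK], height=3
All nodes satisfy the balance condition.
Result: Balanced


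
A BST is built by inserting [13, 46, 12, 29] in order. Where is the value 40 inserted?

Starting tree (level order): [13, 12, 46, None, None, 29]
Insertion path: 13 -> 46 -> 29
Result: insert 40 as right child of 29
Final tree (level order): [13, 12, 46, None, None, 29, None, None, 40]


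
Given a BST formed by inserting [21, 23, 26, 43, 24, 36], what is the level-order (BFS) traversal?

Tree insertion order: [21, 23, 26, 43, 24, 36]
Tree (level-order array): [21, None, 23, None, 26, 24, 43, None, None, 36]
BFS from the root, enqueuing left then right child of each popped node:
  queue [21] -> pop 21, enqueue [23], visited so far: [21]
  queue [23] -> pop 23, enqueue [26], visited so far: [21, 23]
  queue [26] -> pop 26, enqueue [24, 43], visited so far: [21, 23, 26]
  queue [24, 43] -> pop 24, enqueue [none], visited so far: [21, 23, 26, 24]
  queue [43] -> pop 43, enqueue [36], visited so far: [21, 23, 26, 24, 43]
  queue [36] -> pop 36, enqueue [none], visited so far: [21, 23, 26, 24, 43, 36]
Result: [21, 23, 26, 24, 43, 36]


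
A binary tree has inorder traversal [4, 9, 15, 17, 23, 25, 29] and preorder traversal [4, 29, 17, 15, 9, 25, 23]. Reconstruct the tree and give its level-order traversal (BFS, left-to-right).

Inorder:  [4, 9, 15, 17, 23, 25, 29]
Preorder: [4, 29, 17, 15, 9, 25, 23]
Algorithm: preorder visits root first, so consume preorder in order;
for each root, split the current inorder slice at that value into
left-subtree inorder and right-subtree inorder, then recurse.
Recursive splits:
  root=4; inorder splits into left=[], right=[9, 15, 17, 23, 25, 29]
  root=29; inorder splits into left=[9, 15, 17, 23, 25], right=[]
  root=17; inorder splits into left=[9, 15], right=[23, 25]
  root=15; inorder splits into left=[9], right=[]
  root=9; inorder splits into left=[], right=[]
  root=25; inorder splits into left=[23], right=[]
  root=23; inorder splits into left=[], right=[]
Reconstructed level-order: [4, 29, 17, 15, 25, 9, 23]


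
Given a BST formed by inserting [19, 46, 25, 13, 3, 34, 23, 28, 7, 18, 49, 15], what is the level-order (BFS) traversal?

Tree insertion order: [19, 46, 25, 13, 3, 34, 23, 28, 7, 18, 49, 15]
Tree (level-order array): [19, 13, 46, 3, 18, 25, 49, None, 7, 15, None, 23, 34, None, None, None, None, None, None, None, None, 28]
BFS from the root, enqueuing left then right child of each popped node:
  queue [19] -> pop 19, enqueue [13, 46], visited so far: [19]
  queue [13, 46] -> pop 13, enqueue [3, 18], visited so far: [19, 13]
  queue [46, 3, 18] -> pop 46, enqueue [25, 49], visited so far: [19, 13, 46]
  queue [3, 18, 25, 49] -> pop 3, enqueue [7], visited so far: [19, 13, 46, 3]
  queue [18, 25, 49, 7] -> pop 18, enqueue [15], visited so far: [19, 13, 46, 3, 18]
  queue [25, 49, 7, 15] -> pop 25, enqueue [23, 34], visited so far: [19, 13, 46, 3, 18, 25]
  queue [49, 7, 15, 23, 34] -> pop 49, enqueue [none], visited so far: [19, 13, 46, 3, 18, 25, 49]
  queue [7, 15, 23, 34] -> pop 7, enqueue [none], visited so far: [19, 13, 46, 3, 18, 25, 49, 7]
  queue [15, 23, 34] -> pop 15, enqueue [none], visited so far: [19, 13, 46, 3, 18, 25, 49, 7, 15]
  queue [23, 34] -> pop 23, enqueue [none], visited so far: [19, 13, 46, 3, 18, 25, 49, 7, 15, 23]
  queue [34] -> pop 34, enqueue [28], visited so far: [19, 13, 46, 3, 18, 25, 49, 7, 15, 23, 34]
  queue [28] -> pop 28, enqueue [none], visited so far: [19, 13, 46, 3, 18, 25, 49, 7, 15, 23, 34, 28]
Result: [19, 13, 46, 3, 18, 25, 49, 7, 15, 23, 34, 28]


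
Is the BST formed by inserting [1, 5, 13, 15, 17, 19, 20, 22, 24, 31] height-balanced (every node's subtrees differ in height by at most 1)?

Tree (level-order array): [1, None, 5, None, 13, None, 15, None, 17, None, 19, None, 20, None, 22, None, 24, None, 31]
Definition: a tree is height-balanced if, at every node, |h(left) - h(right)| <= 1 (empty subtree has height -1).
Bottom-up per-node check:
  node 31: h_left=-1, h_right=-1, diff=0 [OK], height=0
  node 24: h_left=-1, h_right=0, diff=1 [OK], height=1
  node 22: h_left=-1, h_right=1, diff=2 [FAIL (|-1-1|=2 > 1)], height=2
  node 20: h_left=-1, h_right=2, diff=3 [FAIL (|-1-2|=3 > 1)], height=3
  node 19: h_left=-1, h_right=3, diff=4 [FAIL (|-1-3|=4 > 1)], height=4
  node 17: h_left=-1, h_right=4, diff=5 [FAIL (|-1-4|=5 > 1)], height=5
  node 15: h_left=-1, h_right=5, diff=6 [FAIL (|-1-5|=6 > 1)], height=6
  node 13: h_left=-1, h_right=6, diff=7 [FAIL (|-1-6|=7 > 1)], height=7
  node 5: h_left=-1, h_right=7, diff=8 [FAIL (|-1-7|=8 > 1)], height=8
  node 1: h_left=-1, h_right=8, diff=9 [FAIL (|-1-8|=9 > 1)], height=9
Node 22 violates the condition: |-1 - 1| = 2 > 1.
Result: Not balanced


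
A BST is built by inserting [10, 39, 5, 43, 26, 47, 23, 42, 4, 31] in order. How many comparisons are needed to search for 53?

Search path for 53: 10 -> 39 -> 43 -> 47
Found: False
Comparisons: 4


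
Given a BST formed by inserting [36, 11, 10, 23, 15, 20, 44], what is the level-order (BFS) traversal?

Tree insertion order: [36, 11, 10, 23, 15, 20, 44]
Tree (level-order array): [36, 11, 44, 10, 23, None, None, None, None, 15, None, None, 20]
BFS from the root, enqueuing left then right child of each popped node:
  queue [36] -> pop 36, enqueue [11, 44], visited so far: [36]
  queue [11, 44] -> pop 11, enqueue [10, 23], visited so far: [36, 11]
  queue [44, 10, 23] -> pop 44, enqueue [none], visited so far: [36, 11, 44]
  queue [10, 23] -> pop 10, enqueue [none], visited so far: [36, 11, 44, 10]
  queue [23] -> pop 23, enqueue [15], visited so far: [36, 11, 44, 10, 23]
  queue [15] -> pop 15, enqueue [20], visited so far: [36, 11, 44, 10, 23, 15]
  queue [20] -> pop 20, enqueue [none], visited so far: [36, 11, 44, 10, 23, 15, 20]
Result: [36, 11, 44, 10, 23, 15, 20]


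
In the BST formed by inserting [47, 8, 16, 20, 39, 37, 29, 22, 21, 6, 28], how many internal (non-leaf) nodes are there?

Tree built from: [47, 8, 16, 20, 39, 37, 29, 22, 21, 6, 28]
Tree (level-order array): [47, 8, None, 6, 16, None, None, None, 20, None, 39, 37, None, 29, None, 22, None, 21, 28]
Rule: An internal node has at least one child.
Per-node child counts:
  node 47: 1 child(ren)
  node 8: 2 child(ren)
  node 6: 0 child(ren)
  node 16: 1 child(ren)
  node 20: 1 child(ren)
  node 39: 1 child(ren)
  node 37: 1 child(ren)
  node 29: 1 child(ren)
  node 22: 2 child(ren)
  node 21: 0 child(ren)
  node 28: 0 child(ren)
Matching nodes: [47, 8, 16, 20, 39, 37, 29, 22]
Count of internal (non-leaf) nodes: 8


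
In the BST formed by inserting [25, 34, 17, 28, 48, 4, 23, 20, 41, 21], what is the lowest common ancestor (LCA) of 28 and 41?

Tree insertion order: [25, 34, 17, 28, 48, 4, 23, 20, 41, 21]
Tree (level-order array): [25, 17, 34, 4, 23, 28, 48, None, None, 20, None, None, None, 41, None, None, 21]
In a BST, the LCA of p=28, q=41 is the first node v on the
root-to-leaf path with p <= v <= q (go left if both < v, right if both > v).
Walk from root:
  at 25: both 28 and 41 > 25, go right
  at 34: 28 <= 34 <= 41, this is the LCA
LCA = 34


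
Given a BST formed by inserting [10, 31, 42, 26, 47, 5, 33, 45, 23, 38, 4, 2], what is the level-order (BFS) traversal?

Tree insertion order: [10, 31, 42, 26, 47, 5, 33, 45, 23, 38, 4, 2]
Tree (level-order array): [10, 5, 31, 4, None, 26, 42, 2, None, 23, None, 33, 47, None, None, None, None, None, 38, 45]
BFS from the root, enqueuing left then right child of each popped node:
  queue [10] -> pop 10, enqueue [5, 31], visited so far: [10]
  queue [5, 31] -> pop 5, enqueue [4], visited so far: [10, 5]
  queue [31, 4] -> pop 31, enqueue [26, 42], visited so far: [10, 5, 31]
  queue [4, 26, 42] -> pop 4, enqueue [2], visited so far: [10, 5, 31, 4]
  queue [26, 42, 2] -> pop 26, enqueue [23], visited so far: [10, 5, 31, 4, 26]
  queue [42, 2, 23] -> pop 42, enqueue [33, 47], visited so far: [10, 5, 31, 4, 26, 42]
  queue [2, 23, 33, 47] -> pop 2, enqueue [none], visited so far: [10, 5, 31, 4, 26, 42, 2]
  queue [23, 33, 47] -> pop 23, enqueue [none], visited so far: [10, 5, 31, 4, 26, 42, 2, 23]
  queue [33, 47] -> pop 33, enqueue [38], visited so far: [10, 5, 31, 4, 26, 42, 2, 23, 33]
  queue [47, 38] -> pop 47, enqueue [45], visited so far: [10, 5, 31, 4, 26, 42, 2, 23, 33, 47]
  queue [38, 45] -> pop 38, enqueue [none], visited so far: [10, 5, 31, 4, 26, 42, 2, 23, 33, 47, 38]
  queue [45] -> pop 45, enqueue [none], visited so far: [10, 5, 31, 4, 26, 42, 2, 23, 33, 47, 38, 45]
Result: [10, 5, 31, 4, 26, 42, 2, 23, 33, 47, 38, 45]


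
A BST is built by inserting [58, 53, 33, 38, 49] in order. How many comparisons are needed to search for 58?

Search path for 58: 58
Found: True
Comparisons: 1


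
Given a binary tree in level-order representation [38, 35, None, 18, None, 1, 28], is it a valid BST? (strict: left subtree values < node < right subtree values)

Level-order array: [38, 35, None, 18, None, 1, 28]
Validate using subtree bounds (lo, hi): at each node, require lo < value < hi,
then recurse left with hi=value and right with lo=value.
Preorder trace (stopping at first violation):
  at node 38 with bounds (-inf, +inf): OK
  at node 35 with bounds (-inf, 38): OK
  at node 18 with bounds (-inf, 35): OK
  at node 1 with bounds (-inf, 18): OK
  at node 28 with bounds (18, 35): OK
No violation found at any node.
Result: Valid BST


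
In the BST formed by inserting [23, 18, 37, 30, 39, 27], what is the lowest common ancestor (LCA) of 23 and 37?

Tree insertion order: [23, 18, 37, 30, 39, 27]
Tree (level-order array): [23, 18, 37, None, None, 30, 39, 27]
In a BST, the LCA of p=23, q=37 is the first node v on the
root-to-leaf path with p <= v <= q (go left if both < v, right if both > v).
Walk from root:
  at 23: 23 <= 23 <= 37, this is the LCA
LCA = 23


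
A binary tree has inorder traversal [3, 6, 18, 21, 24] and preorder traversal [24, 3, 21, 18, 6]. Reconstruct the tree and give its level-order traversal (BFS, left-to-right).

Inorder:  [3, 6, 18, 21, 24]
Preorder: [24, 3, 21, 18, 6]
Algorithm: preorder visits root first, so consume preorder in order;
for each root, split the current inorder slice at that value into
left-subtree inorder and right-subtree inorder, then recurse.
Recursive splits:
  root=24; inorder splits into left=[3, 6, 18, 21], right=[]
  root=3; inorder splits into left=[], right=[6, 18, 21]
  root=21; inorder splits into left=[6, 18], right=[]
  root=18; inorder splits into left=[6], right=[]
  root=6; inorder splits into left=[], right=[]
Reconstructed level-order: [24, 3, 21, 18, 6]


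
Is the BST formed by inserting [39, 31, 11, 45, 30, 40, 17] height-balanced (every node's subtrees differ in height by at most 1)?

Tree (level-order array): [39, 31, 45, 11, None, 40, None, None, 30, None, None, 17]
Definition: a tree is height-balanced if, at every node, |h(left) - h(right)| <= 1 (empty subtree has height -1).
Bottom-up per-node check:
  node 17: h_left=-1, h_right=-1, diff=0 [OK], height=0
  node 30: h_left=0, h_right=-1, diff=1 [OK], height=1
  node 11: h_left=-1, h_right=1, diff=2 [FAIL (|-1-1|=2 > 1)], height=2
  node 31: h_left=2, h_right=-1, diff=3 [FAIL (|2--1|=3 > 1)], height=3
  node 40: h_left=-1, h_right=-1, diff=0 [OK], height=0
  node 45: h_left=0, h_right=-1, diff=1 [OK], height=1
  node 39: h_left=3, h_right=1, diff=2 [FAIL (|3-1|=2 > 1)], height=4
Node 11 violates the condition: |-1 - 1| = 2 > 1.
Result: Not balanced


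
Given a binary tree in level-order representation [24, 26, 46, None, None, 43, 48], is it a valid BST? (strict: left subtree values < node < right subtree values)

Level-order array: [24, 26, 46, None, None, 43, 48]
Validate using subtree bounds (lo, hi): at each node, require lo < value < hi,
then recurse left with hi=value and right with lo=value.
Preorder trace (stopping at first violation):
  at node 24 with bounds (-inf, +inf): OK
  at node 26 with bounds (-inf, 24): VIOLATION
Node 26 violates its bound: not (-inf < 26 < 24).
Result: Not a valid BST


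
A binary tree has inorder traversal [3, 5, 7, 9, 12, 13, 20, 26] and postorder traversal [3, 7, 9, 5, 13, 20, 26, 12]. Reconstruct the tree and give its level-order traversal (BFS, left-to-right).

Inorder:   [3, 5, 7, 9, 12, 13, 20, 26]
Postorder: [3, 7, 9, 5, 13, 20, 26, 12]
Algorithm: postorder visits root last, so walk postorder right-to-left;
each value is the root of the current inorder slice — split it at that
value, recurse on the right subtree first, then the left.
Recursive splits:
  root=12; inorder splits into left=[3, 5, 7, 9], right=[13, 20, 26]
  root=26; inorder splits into left=[13, 20], right=[]
  root=20; inorder splits into left=[13], right=[]
  root=13; inorder splits into left=[], right=[]
  root=5; inorder splits into left=[3], right=[7, 9]
  root=9; inorder splits into left=[7], right=[]
  root=7; inorder splits into left=[], right=[]
  root=3; inorder splits into left=[], right=[]
Reconstructed level-order: [12, 5, 26, 3, 9, 20, 7, 13]


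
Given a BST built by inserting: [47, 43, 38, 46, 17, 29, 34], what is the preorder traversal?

Tree insertion order: [47, 43, 38, 46, 17, 29, 34]
Tree (level-order array): [47, 43, None, 38, 46, 17, None, None, None, None, 29, None, 34]
Preorder traversal: [47, 43, 38, 17, 29, 34, 46]


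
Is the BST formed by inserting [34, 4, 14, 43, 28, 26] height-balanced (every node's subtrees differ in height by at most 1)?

Tree (level-order array): [34, 4, 43, None, 14, None, None, None, 28, 26]
Definition: a tree is height-balanced if, at every node, |h(left) - h(right)| <= 1 (empty subtree has height -1).
Bottom-up per-node check:
  node 26: h_left=-1, h_right=-1, diff=0 [OK], height=0
  node 28: h_left=0, h_right=-1, diff=1 [OK], height=1
  node 14: h_left=-1, h_right=1, diff=2 [FAIL (|-1-1|=2 > 1)], height=2
  node 4: h_left=-1, h_right=2, diff=3 [FAIL (|-1-2|=3 > 1)], height=3
  node 43: h_left=-1, h_right=-1, diff=0 [OK], height=0
  node 34: h_left=3, h_right=0, diff=3 [FAIL (|3-0|=3 > 1)], height=4
Node 14 violates the condition: |-1 - 1| = 2 > 1.
Result: Not balanced


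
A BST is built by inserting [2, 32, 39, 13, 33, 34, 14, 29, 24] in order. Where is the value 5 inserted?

Starting tree (level order): [2, None, 32, 13, 39, None, 14, 33, None, None, 29, None, 34, 24]
Insertion path: 2 -> 32 -> 13
Result: insert 5 as left child of 13
Final tree (level order): [2, None, 32, 13, 39, 5, 14, 33, None, None, None, None, 29, None, 34, 24]


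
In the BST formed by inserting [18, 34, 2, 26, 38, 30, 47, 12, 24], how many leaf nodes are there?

Tree built from: [18, 34, 2, 26, 38, 30, 47, 12, 24]
Tree (level-order array): [18, 2, 34, None, 12, 26, 38, None, None, 24, 30, None, 47]
Rule: A leaf has 0 children.
Per-node child counts:
  node 18: 2 child(ren)
  node 2: 1 child(ren)
  node 12: 0 child(ren)
  node 34: 2 child(ren)
  node 26: 2 child(ren)
  node 24: 0 child(ren)
  node 30: 0 child(ren)
  node 38: 1 child(ren)
  node 47: 0 child(ren)
Matching nodes: [12, 24, 30, 47]
Count of leaf nodes: 4


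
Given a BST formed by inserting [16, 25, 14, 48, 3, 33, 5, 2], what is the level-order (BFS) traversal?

Tree insertion order: [16, 25, 14, 48, 3, 33, 5, 2]
Tree (level-order array): [16, 14, 25, 3, None, None, 48, 2, 5, 33]
BFS from the root, enqueuing left then right child of each popped node:
  queue [16] -> pop 16, enqueue [14, 25], visited so far: [16]
  queue [14, 25] -> pop 14, enqueue [3], visited so far: [16, 14]
  queue [25, 3] -> pop 25, enqueue [48], visited so far: [16, 14, 25]
  queue [3, 48] -> pop 3, enqueue [2, 5], visited so far: [16, 14, 25, 3]
  queue [48, 2, 5] -> pop 48, enqueue [33], visited so far: [16, 14, 25, 3, 48]
  queue [2, 5, 33] -> pop 2, enqueue [none], visited so far: [16, 14, 25, 3, 48, 2]
  queue [5, 33] -> pop 5, enqueue [none], visited so far: [16, 14, 25, 3, 48, 2, 5]
  queue [33] -> pop 33, enqueue [none], visited so far: [16, 14, 25, 3, 48, 2, 5, 33]
Result: [16, 14, 25, 3, 48, 2, 5, 33]


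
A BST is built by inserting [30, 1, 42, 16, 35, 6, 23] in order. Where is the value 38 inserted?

Starting tree (level order): [30, 1, 42, None, 16, 35, None, 6, 23]
Insertion path: 30 -> 42 -> 35
Result: insert 38 as right child of 35
Final tree (level order): [30, 1, 42, None, 16, 35, None, 6, 23, None, 38]


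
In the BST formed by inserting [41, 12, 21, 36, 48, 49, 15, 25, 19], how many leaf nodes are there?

Tree built from: [41, 12, 21, 36, 48, 49, 15, 25, 19]
Tree (level-order array): [41, 12, 48, None, 21, None, 49, 15, 36, None, None, None, 19, 25]
Rule: A leaf has 0 children.
Per-node child counts:
  node 41: 2 child(ren)
  node 12: 1 child(ren)
  node 21: 2 child(ren)
  node 15: 1 child(ren)
  node 19: 0 child(ren)
  node 36: 1 child(ren)
  node 25: 0 child(ren)
  node 48: 1 child(ren)
  node 49: 0 child(ren)
Matching nodes: [19, 25, 49]
Count of leaf nodes: 3


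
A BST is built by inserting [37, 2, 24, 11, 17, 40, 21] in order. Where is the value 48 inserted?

Starting tree (level order): [37, 2, 40, None, 24, None, None, 11, None, None, 17, None, 21]
Insertion path: 37 -> 40
Result: insert 48 as right child of 40
Final tree (level order): [37, 2, 40, None, 24, None, 48, 11, None, None, None, None, 17, None, 21]


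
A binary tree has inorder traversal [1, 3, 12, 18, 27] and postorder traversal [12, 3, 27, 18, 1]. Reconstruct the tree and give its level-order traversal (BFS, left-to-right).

Inorder:   [1, 3, 12, 18, 27]
Postorder: [12, 3, 27, 18, 1]
Algorithm: postorder visits root last, so walk postorder right-to-left;
each value is the root of the current inorder slice — split it at that
value, recurse on the right subtree first, then the left.
Recursive splits:
  root=1; inorder splits into left=[], right=[3, 12, 18, 27]
  root=18; inorder splits into left=[3, 12], right=[27]
  root=27; inorder splits into left=[], right=[]
  root=3; inorder splits into left=[], right=[12]
  root=12; inorder splits into left=[], right=[]
Reconstructed level-order: [1, 18, 3, 27, 12]


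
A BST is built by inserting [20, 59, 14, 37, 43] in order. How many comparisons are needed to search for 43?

Search path for 43: 20 -> 59 -> 37 -> 43
Found: True
Comparisons: 4


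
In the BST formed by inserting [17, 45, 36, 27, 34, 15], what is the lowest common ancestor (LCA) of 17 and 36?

Tree insertion order: [17, 45, 36, 27, 34, 15]
Tree (level-order array): [17, 15, 45, None, None, 36, None, 27, None, None, 34]
In a BST, the LCA of p=17, q=36 is the first node v on the
root-to-leaf path with p <= v <= q (go left if both < v, right if both > v).
Walk from root:
  at 17: 17 <= 17 <= 36, this is the LCA
LCA = 17


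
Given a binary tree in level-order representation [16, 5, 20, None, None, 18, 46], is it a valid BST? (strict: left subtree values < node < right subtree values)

Level-order array: [16, 5, 20, None, None, 18, 46]
Validate using subtree bounds (lo, hi): at each node, require lo < value < hi,
then recurse left with hi=value and right with lo=value.
Preorder trace (stopping at first violation):
  at node 16 with bounds (-inf, +inf): OK
  at node 5 with bounds (-inf, 16): OK
  at node 20 with bounds (16, +inf): OK
  at node 18 with bounds (16, 20): OK
  at node 46 with bounds (20, +inf): OK
No violation found at any node.
Result: Valid BST


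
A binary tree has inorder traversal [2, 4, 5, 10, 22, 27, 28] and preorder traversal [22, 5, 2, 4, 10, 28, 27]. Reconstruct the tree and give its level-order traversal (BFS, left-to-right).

Inorder:  [2, 4, 5, 10, 22, 27, 28]
Preorder: [22, 5, 2, 4, 10, 28, 27]
Algorithm: preorder visits root first, so consume preorder in order;
for each root, split the current inorder slice at that value into
left-subtree inorder and right-subtree inorder, then recurse.
Recursive splits:
  root=22; inorder splits into left=[2, 4, 5, 10], right=[27, 28]
  root=5; inorder splits into left=[2, 4], right=[10]
  root=2; inorder splits into left=[], right=[4]
  root=4; inorder splits into left=[], right=[]
  root=10; inorder splits into left=[], right=[]
  root=28; inorder splits into left=[27], right=[]
  root=27; inorder splits into left=[], right=[]
Reconstructed level-order: [22, 5, 28, 2, 10, 27, 4]


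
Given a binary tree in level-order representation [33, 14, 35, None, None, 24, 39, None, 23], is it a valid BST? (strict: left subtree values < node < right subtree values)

Level-order array: [33, 14, 35, None, None, 24, 39, None, 23]
Validate using subtree bounds (lo, hi): at each node, require lo < value < hi,
then recurse left with hi=value and right with lo=value.
Preorder trace (stopping at first violation):
  at node 33 with bounds (-inf, +inf): OK
  at node 14 with bounds (-inf, 33): OK
  at node 35 with bounds (33, +inf): OK
  at node 24 with bounds (33, 35): VIOLATION
Node 24 violates its bound: not (33 < 24 < 35).
Result: Not a valid BST


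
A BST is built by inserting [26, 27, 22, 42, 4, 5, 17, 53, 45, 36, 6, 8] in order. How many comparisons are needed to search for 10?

Search path for 10: 26 -> 22 -> 4 -> 5 -> 17 -> 6 -> 8
Found: False
Comparisons: 7


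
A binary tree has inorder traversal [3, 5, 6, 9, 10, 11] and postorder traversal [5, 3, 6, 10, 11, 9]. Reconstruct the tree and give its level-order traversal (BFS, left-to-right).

Inorder:   [3, 5, 6, 9, 10, 11]
Postorder: [5, 3, 6, 10, 11, 9]
Algorithm: postorder visits root last, so walk postorder right-to-left;
each value is the root of the current inorder slice — split it at that
value, recurse on the right subtree first, then the left.
Recursive splits:
  root=9; inorder splits into left=[3, 5, 6], right=[10, 11]
  root=11; inorder splits into left=[10], right=[]
  root=10; inorder splits into left=[], right=[]
  root=6; inorder splits into left=[3, 5], right=[]
  root=3; inorder splits into left=[], right=[5]
  root=5; inorder splits into left=[], right=[]
Reconstructed level-order: [9, 6, 11, 3, 10, 5]


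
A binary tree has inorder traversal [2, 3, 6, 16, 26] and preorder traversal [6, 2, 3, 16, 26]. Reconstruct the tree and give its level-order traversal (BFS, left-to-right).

Inorder:  [2, 3, 6, 16, 26]
Preorder: [6, 2, 3, 16, 26]
Algorithm: preorder visits root first, so consume preorder in order;
for each root, split the current inorder slice at that value into
left-subtree inorder and right-subtree inorder, then recurse.
Recursive splits:
  root=6; inorder splits into left=[2, 3], right=[16, 26]
  root=2; inorder splits into left=[], right=[3]
  root=3; inorder splits into left=[], right=[]
  root=16; inorder splits into left=[], right=[26]
  root=26; inorder splits into left=[], right=[]
Reconstructed level-order: [6, 2, 16, 3, 26]


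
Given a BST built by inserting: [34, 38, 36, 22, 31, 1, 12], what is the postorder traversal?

Tree insertion order: [34, 38, 36, 22, 31, 1, 12]
Tree (level-order array): [34, 22, 38, 1, 31, 36, None, None, 12]
Postorder traversal: [12, 1, 31, 22, 36, 38, 34]


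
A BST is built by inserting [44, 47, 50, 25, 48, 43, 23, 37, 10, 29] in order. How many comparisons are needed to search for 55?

Search path for 55: 44 -> 47 -> 50
Found: False
Comparisons: 3


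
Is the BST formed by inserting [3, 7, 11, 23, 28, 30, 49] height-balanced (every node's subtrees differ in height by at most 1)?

Tree (level-order array): [3, None, 7, None, 11, None, 23, None, 28, None, 30, None, 49]
Definition: a tree is height-balanced if, at every node, |h(left) - h(right)| <= 1 (empty subtree has height -1).
Bottom-up per-node check:
  node 49: h_left=-1, h_right=-1, diff=0 [OK], height=0
  node 30: h_left=-1, h_right=0, diff=1 [OK], height=1
  node 28: h_left=-1, h_right=1, diff=2 [FAIL (|-1-1|=2 > 1)], height=2
  node 23: h_left=-1, h_right=2, diff=3 [FAIL (|-1-2|=3 > 1)], height=3
  node 11: h_left=-1, h_right=3, diff=4 [FAIL (|-1-3|=4 > 1)], height=4
  node 7: h_left=-1, h_right=4, diff=5 [FAIL (|-1-4|=5 > 1)], height=5
  node 3: h_left=-1, h_right=5, diff=6 [FAIL (|-1-5|=6 > 1)], height=6
Node 28 violates the condition: |-1 - 1| = 2 > 1.
Result: Not balanced


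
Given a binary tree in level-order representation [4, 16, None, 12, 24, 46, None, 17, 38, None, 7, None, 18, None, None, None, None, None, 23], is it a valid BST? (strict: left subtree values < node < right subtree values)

Level-order array: [4, 16, None, 12, 24, 46, None, 17, 38, None, 7, None, 18, None, None, None, None, None, 23]
Validate using subtree bounds (lo, hi): at each node, require lo < value < hi,
then recurse left with hi=value and right with lo=value.
Preorder trace (stopping at first violation):
  at node 4 with bounds (-inf, +inf): OK
  at node 16 with bounds (-inf, 4): VIOLATION
Node 16 violates its bound: not (-inf < 16 < 4).
Result: Not a valid BST


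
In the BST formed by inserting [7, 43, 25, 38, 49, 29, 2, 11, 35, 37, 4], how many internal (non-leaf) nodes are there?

Tree built from: [7, 43, 25, 38, 49, 29, 2, 11, 35, 37, 4]
Tree (level-order array): [7, 2, 43, None, 4, 25, 49, None, None, 11, 38, None, None, None, None, 29, None, None, 35, None, 37]
Rule: An internal node has at least one child.
Per-node child counts:
  node 7: 2 child(ren)
  node 2: 1 child(ren)
  node 4: 0 child(ren)
  node 43: 2 child(ren)
  node 25: 2 child(ren)
  node 11: 0 child(ren)
  node 38: 1 child(ren)
  node 29: 1 child(ren)
  node 35: 1 child(ren)
  node 37: 0 child(ren)
  node 49: 0 child(ren)
Matching nodes: [7, 2, 43, 25, 38, 29, 35]
Count of internal (non-leaf) nodes: 7


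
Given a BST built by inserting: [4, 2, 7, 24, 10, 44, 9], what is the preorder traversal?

Tree insertion order: [4, 2, 7, 24, 10, 44, 9]
Tree (level-order array): [4, 2, 7, None, None, None, 24, 10, 44, 9]
Preorder traversal: [4, 2, 7, 24, 10, 9, 44]


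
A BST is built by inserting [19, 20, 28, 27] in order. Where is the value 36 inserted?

Starting tree (level order): [19, None, 20, None, 28, 27]
Insertion path: 19 -> 20 -> 28
Result: insert 36 as right child of 28
Final tree (level order): [19, None, 20, None, 28, 27, 36]


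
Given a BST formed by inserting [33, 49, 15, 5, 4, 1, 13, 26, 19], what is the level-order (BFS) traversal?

Tree insertion order: [33, 49, 15, 5, 4, 1, 13, 26, 19]
Tree (level-order array): [33, 15, 49, 5, 26, None, None, 4, 13, 19, None, 1]
BFS from the root, enqueuing left then right child of each popped node:
  queue [33] -> pop 33, enqueue [15, 49], visited so far: [33]
  queue [15, 49] -> pop 15, enqueue [5, 26], visited so far: [33, 15]
  queue [49, 5, 26] -> pop 49, enqueue [none], visited so far: [33, 15, 49]
  queue [5, 26] -> pop 5, enqueue [4, 13], visited so far: [33, 15, 49, 5]
  queue [26, 4, 13] -> pop 26, enqueue [19], visited so far: [33, 15, 49, 5, 26]
  queue [4, 13, 19] -> pop 4, enqueue [1], visited so far: [33, 15, 49, 5, 26, 4]
  queue [13, 19, 1] -> pop 13, enqueue [none], visited so far: [33, 15, 49, 5, 26, 4, 13]
  queue [19, 1] -> pop 19, enqueue [none], visited so far: [33, 15, 49, 5, 26, 4, 13, 19]
  queue [1] -> pop 1, enqueue [none], visited so far: [33, 15, 49, 5, 26, 4, 13, 19, 1]
Result: [33, 15, 49, 5, 26, 4, 13, 19, 1]


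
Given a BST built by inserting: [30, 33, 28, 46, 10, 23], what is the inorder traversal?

Tree insertion order: [30, 33, 28, 46, 10, 23]
Tree (level-order array): [30, 28, 33, 10, None, None, 46, None, 23]
Inorder traversal: [10, 23, 28, 30, 33, 46]


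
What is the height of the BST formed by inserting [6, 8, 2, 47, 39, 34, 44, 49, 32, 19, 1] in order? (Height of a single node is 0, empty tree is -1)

Insertion order: [6, 8, 2, 47, 39, 34, 44, 49, 32, 19, 1]
Tree (level-order array): [6, 2, 8, 1, None, None, 47, None, None, 39, 49, 34, 44, None, None, 32, None, None, None, 19]
Compute height bottom-up (empty subtree = -1):
  height(1) = 1 + max(-1, -1) = 0
  height(2) = 1 + max(0, -1) = 1
  height(19) = 1 + max(-1, -1) = 0
  height(32) = 1 + max(0, -1) = 1
  height(34) = 1 + max(1, -1) = 2
  height(44) = 1 + max(-1, -1) = 0
  height(39) = 1 + max(2, 0) = 3
  height(49) = 1 + max(-1, -1) = 0
  height(47) = 1 + max(3, 0) = 4
  height(8) = 1 + max(-1, 4) = 5
  height(6) = 1 + max(1, 5) = 6
Height = 6


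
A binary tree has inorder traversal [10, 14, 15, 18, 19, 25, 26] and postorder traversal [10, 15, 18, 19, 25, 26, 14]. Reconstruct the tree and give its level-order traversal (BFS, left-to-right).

Inorder:   [10, 14, 15, 18, 19, 25, 26]
Postorder: [10, 15, 18, 19, 25, 26, 14]
Algorithm: postorder visits root last, so walk postorder right-to-left;
each value is the root of the current inorder slice — split it at that
value, recurse on the right subtree first, then the left.
Recursive splits:
  root=14; inorder splits into left=[10], right=[15, 18, 19, 25, 26]
  root=26; inorder splits into left=[15, 18, 19, 25], right=[]
  root=25; inorder splits into left=[15, 18, 19], right=[]
  root=19; inorder splits into left=[15, 18], right=[]
  root=18; inorder splits into left=[15], right=[]
  root=15; inorder splits into left=[], right=[]
  root=10; inorder splits into left=[], right=[]
Reconstructed level-order: [14, 10, 26, 25, 19, 18, 15]


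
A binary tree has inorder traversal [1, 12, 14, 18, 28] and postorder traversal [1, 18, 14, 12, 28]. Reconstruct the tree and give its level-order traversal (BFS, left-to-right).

Inorder:   [1, 12, 14, 18, 28]
Postorder: [1, 18, 14, 12, 28]
Algorithm: postorder visits root last, so walk postorder right-to-left;
each value is the root of the current inorder slice — split it at that
value, recurse on the right subtree first, then the left.
Recursive splits:
  root=28; inorder splits into left=[1, 12, 14, 18], right=[]
  root=12; inorder splits into left=[1], right=[14, 18]
  root=14; inorder splits into left=[], right=[18]
  root=18; inorder splits into left=[], right=[]
  root=1; inorder splits into left=[], right=[]
Reconstructed level-order: [28, 12, 1, 14, 18]


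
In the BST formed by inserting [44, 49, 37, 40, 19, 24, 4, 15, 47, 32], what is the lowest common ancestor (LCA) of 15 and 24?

Tree insertion order: [44, 49, 37, 40, 19, 24, 4, 15, 47, 32]
Tree (level-order array): [44, 37, 49, 19, 40, 47, None, 4, 24, None, None, None, None, None, 15, None, 32]
In a BST, the LCA of p=15, q=24 is the first node v on the
root-to-leaf path with p <= v <= q (go left if both < v, right if both > v).
Walk from root:
  at 44: both 15 and 24 < 44, go left
  at 37: both 15 and 24 < 37, go left
  at 19: 15 <= 19 <= 24, this is the LCA
LCA = 19


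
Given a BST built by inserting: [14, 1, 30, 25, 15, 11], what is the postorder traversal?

Tree insertion order: [14, 1, 30, 25, 15, 11]
Tree (level-order array): [14, 1, 30, None, 11, 25, None, None, None, 15]
Postorder traversal: [11, 1, 15, 25, 30, 14]


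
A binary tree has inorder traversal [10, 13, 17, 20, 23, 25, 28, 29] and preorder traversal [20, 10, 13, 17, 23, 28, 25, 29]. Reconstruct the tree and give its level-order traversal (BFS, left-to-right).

Inorder:  [10, 13, 17, 20, 23, 25, 28, 29]
Preorder: [20, 10, 13, 17, 23, 28, 25, 29]
Algorithm: preorder visits root first, so consume preorder in order;
for each root, split the current inorder slice at that value into
left-subtree inorder and right-subtree inorder, then recurse.
Recursive splits:
  root=20; inorder splits into left=[10, 13, 17], right=[23, 25, 28, 29]
  root=10; inorder splits into left=[], right=[13, 17]
  root=13; inorder splits into left=[], right=[17]
  root=17; inorder splits into left=[], right=[]
  root=23; inorder splits into left=[], right=[25, 28, 29]
  root=28; inorder splits into left=[25], right=[29]
  root=25; inorder splits into left=[], right=[]
  root=29; inorder splits into left=[], right=[]
Reconstructed level-order: [20, 10, 23, 13, 28, 17, 25, 29]


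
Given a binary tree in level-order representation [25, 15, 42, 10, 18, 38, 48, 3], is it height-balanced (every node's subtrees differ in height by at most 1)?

Tree (level-order array): [25, 15, 42, 10, 18, 38, 48, 3]
Definition: a tree is height-balanced if, at every node, |h(left) - h(right)| <= 1 (empty subtree has height -1).
Bottom-up per-node check:
  node 3: h_left=-1, h_right=-1, diff=0 [OK], height=0
  node 10: h_left=0, h_right=-1, diff=1 [OK], height=1
  node 18: h_left=-1, h_right=-1, diff=0 [OK], height=0
  node 15: h_left=1, h_right=0, diff=1 [OK], height=2
  node 38: h_left=-1, h_right=-1, diff=0 [OK], height=0
  node 48: h_left=-1, h_right=-1, diff=0 [OK], height=0
  node 42: h_left=0, h_right=0, diff=0 [OK], height=1
  node 25: h_left=2, h_right=1, diff=1 [OK], height=3
All nodes satisfy the balance condition.
Result: Balanced


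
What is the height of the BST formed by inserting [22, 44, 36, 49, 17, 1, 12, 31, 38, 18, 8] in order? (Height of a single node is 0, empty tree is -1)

Insertion order: [22, 44, 36, 49, 17, 1, 12, 31, 38, 18, 8]
Tree (level-order array): [22, 17, 44, 1, 18, 36, 49, None, 12, None, None, 31, 38, None, None, 8]
Compute height bottom-up (empty subtree = -1):
  height(8) = 1 + max(-1, -1) = 0
  height(12) = 1 + max(0, -1) = 1
  height(1) = 1 + max(-1, 1) = 2
  height(18) = 1 + max(-1, -1) = 0
  height(17) = 1 + max(2, 0) = 3
  height(31) = 1 + max(-1, -1) = 0
  height(38) = 1 + max(-1, -1) = 0
  height(36) = 1 + max(0, 0) = 1
  height(49) = 1 + max(-1, -1) = 0
  height(44) = 1 + max(1, 0) = 2
  height(22) = 1 + max(3, 2) = 4
Height = 4
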